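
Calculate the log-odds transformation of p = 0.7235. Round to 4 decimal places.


Compute the odds: 0.7235/0.2765 = 2.6166.
Take the natural log: ln(2.6166) = 0.9619.

0.9619


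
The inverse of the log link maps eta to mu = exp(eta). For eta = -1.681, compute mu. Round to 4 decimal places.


Apply the inverse link:
mu = e^-1.681 = 0.1862.

0.1862


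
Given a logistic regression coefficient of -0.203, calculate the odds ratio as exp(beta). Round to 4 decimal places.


Odds ratio = exp(beta) = exp(-0.203).
= 0.8163.

0.8163


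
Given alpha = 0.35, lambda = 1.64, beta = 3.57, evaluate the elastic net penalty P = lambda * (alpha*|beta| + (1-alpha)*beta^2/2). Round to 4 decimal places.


Compute:
L1 = 0.35 * 3.57 = 1.2495.
L2 = 0.65 * 3.57^2 / 2 = 4.1421.
Penalty = 1.64 * (1.2495 + 4.1421) = 8.8422.

8.8422


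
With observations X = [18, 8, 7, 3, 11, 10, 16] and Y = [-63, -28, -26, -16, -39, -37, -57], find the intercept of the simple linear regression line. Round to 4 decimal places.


First find the slope: b1 = -3.2465.
Means: xbar = 10.4286, ybar = -38.0000.
b0 = ybar - b1 * xbar = -38.0000 - -3.2465 * 10.4286 = -4.1440.

-4.1440


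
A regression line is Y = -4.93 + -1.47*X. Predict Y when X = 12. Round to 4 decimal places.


Predicted value:
Y = -4.93 + (-1.47)(12) = -4.93 + -17.6400 = -22.5700.

-22.5700


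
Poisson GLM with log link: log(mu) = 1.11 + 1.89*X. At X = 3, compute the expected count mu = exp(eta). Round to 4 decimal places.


Compute eta = 1.11 + 1.89 * 3 = 6.7800.
Apply inverse link: mu = e^6.7800 = 880.0687.

880.0687


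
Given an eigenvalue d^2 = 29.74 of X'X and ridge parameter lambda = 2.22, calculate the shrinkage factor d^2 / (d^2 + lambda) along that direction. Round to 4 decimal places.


Denominator = d^2 + lambda = 29.74 + 2.22 = 31.9600.
Shrinkage = 29.74 / 31.9600 = 0.9305.

0.9305


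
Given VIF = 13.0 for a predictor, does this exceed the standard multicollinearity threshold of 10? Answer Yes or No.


The threshold is 10.
VIF = 13.0 is >= 10.
Multicollinearity indication: Yes.

Yes


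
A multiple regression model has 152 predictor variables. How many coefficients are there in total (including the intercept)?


Including the intercept, the model has 152 predictor coefficients + 1 intercept.
Total = 153.

153


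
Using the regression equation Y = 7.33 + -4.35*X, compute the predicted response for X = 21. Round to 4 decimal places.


Plug X = 21 into Y = 7.33 + -4.35*X:
Y = 7.33 + -91.3500 = -84.0200.

-84.0200


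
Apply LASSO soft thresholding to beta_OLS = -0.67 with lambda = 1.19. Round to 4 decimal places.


Absolute value: |-0.67| = 0.67.
Compare to lambda = 1.19.
Since |beta| <= lambda, the coefficient is set to 0.

0.0000


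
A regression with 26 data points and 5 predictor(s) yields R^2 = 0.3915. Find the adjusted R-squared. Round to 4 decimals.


Adjusted R^2 = 1 - (1 - R^2) * (n-1)/(n-p-1).
(1 - R^2) = 0.6085.
(n-1)/(n-p-1) = 25/20.
(1 - R^2) * (n-1) = 0.6085 * 25 = 15.2125.
Divide by (n-p-1): 15.2125 / 20 = 0.7606.
Adj R^2 = 1 - 0.7606 = 0.2394.

0.2394


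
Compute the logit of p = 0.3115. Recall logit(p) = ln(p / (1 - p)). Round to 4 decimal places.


Compute the odds: 0.3115/0.6885 = 0.4524.
Take the natural log: ln(0.4524) = -0.7931.

-0.7931


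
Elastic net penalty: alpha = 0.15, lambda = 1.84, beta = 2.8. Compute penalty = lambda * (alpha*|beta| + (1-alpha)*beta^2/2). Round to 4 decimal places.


L1 component = 0.15 * |2.8| = 0.4200.
L2 component = 0.85 * 2.8^2 / 2 = 3.3320.
Penalty = 1.84 * (0.4200 + 3.3320) = 1.84 * 3.7520 = 6.9037.

6.9037


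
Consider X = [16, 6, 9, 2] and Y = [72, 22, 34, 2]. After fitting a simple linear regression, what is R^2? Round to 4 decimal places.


The fitted line is Y = -8.5728 + 4.9785*X.
SSres = 6.7017, SStot = 2603.0000.
R^2 = 1 - SSres/SStot = 0.9974.

0.9974


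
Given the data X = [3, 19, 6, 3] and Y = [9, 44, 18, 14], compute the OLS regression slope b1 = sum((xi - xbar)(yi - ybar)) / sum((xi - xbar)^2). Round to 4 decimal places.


First compute the means: xbar = 7.7500, ybar = 21.2500.
Then S_xx = sum((xi - xbar)^2) = 174.7500.
S_xy = sum((xi - xbar)(yi - ybar)) = 354.2500.
b1 = S_xy / S_xx = 354.2500 / 174.7500 = 2.0272.

2.0272


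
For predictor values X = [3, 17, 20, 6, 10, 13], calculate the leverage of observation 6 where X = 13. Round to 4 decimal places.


Mean of X: xbar = 11.5000.
SXX = 209.5000.
For X = 13: h = 1/6 + (13 - 11.5000)^2/209.5000 = 0.1774.

0.1774


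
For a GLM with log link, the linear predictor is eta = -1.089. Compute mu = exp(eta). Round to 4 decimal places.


mu = exp(eta) = exp(-1.089).
= 0.3366.

0.3366


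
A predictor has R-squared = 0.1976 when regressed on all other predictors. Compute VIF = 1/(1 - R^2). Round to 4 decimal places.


VIF = 1 / (1 - 0.1976).
= 1 / 0.8024 = 1.2463.

1.2463


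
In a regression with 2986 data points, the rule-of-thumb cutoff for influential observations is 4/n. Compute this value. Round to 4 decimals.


Cook's distance cutoff = 4/n = 4/2986.
= 0.0013.

0.0013


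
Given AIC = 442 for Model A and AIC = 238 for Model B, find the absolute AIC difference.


|AIC_A - AIC_B| = |442 - 238| = 204.
Model B is preferred (lower AIC).

204


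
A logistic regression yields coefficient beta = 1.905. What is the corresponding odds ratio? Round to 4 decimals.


Odds ratio = exp(beta) = exp(1.905).
= 6.7194.

6.7194


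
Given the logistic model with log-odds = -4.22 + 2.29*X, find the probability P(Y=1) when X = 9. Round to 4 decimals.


z = -4.22 + 2.29 * 9 = 16.3900.
Sigmoid: P = 1 / (1 + exp(-16.3900)) = 1.0000.

1.0000


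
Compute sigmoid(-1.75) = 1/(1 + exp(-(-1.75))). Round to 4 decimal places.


Compute exp(1.7500) = 5.7546.
Sigmoid = 1 / (1 + 5.7546) = 1 / 6.7546 = 0.1480.

0.1480


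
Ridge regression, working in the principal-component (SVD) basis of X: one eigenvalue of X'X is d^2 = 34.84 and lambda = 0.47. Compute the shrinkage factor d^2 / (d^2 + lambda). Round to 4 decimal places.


Compute the denominator: 34.84 + 0.47 = 35.3100.
Shrinkage factor = 34.84 / 35.3100 = 0.9867.

0.9867


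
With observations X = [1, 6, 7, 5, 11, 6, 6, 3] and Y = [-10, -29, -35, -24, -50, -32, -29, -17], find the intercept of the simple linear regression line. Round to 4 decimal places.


The slope is b1 = -4.0877.
Sample means are xbar = 5.6250 and ybar = -28.2500.
Intercept: b0 = -28.2500 - (-4.0877)(5.6250) = -5.2568.

-5.2568


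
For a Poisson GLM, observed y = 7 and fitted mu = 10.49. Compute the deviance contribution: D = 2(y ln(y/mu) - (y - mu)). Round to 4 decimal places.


First: ln(7/10.49) = -0.404512.
Then: 7 * -0.404512 = -2.831584.
y - mu = 7 - 10.49 = -3.49.
D = 2(-2.831584 - -3.49) = 1.316832, which rounds to 1.3168.

1.3168


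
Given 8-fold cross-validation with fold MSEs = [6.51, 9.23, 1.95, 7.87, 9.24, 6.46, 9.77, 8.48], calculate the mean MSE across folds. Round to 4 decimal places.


Add all fold MSEs: 59.5100.
Divide by k = 8: 59.5100/8 = 7.4388.

7.4388


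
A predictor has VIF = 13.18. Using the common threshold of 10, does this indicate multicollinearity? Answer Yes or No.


The threshold is 10.
VIF = 13.18 is >= 10.
Multicollinearity indication: Yes.

Yes


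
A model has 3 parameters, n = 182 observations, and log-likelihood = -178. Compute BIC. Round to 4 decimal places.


ln(182) = 5.204007.
k * ln(n) = 3 * 5.204007 = 15.612021.
-2L = 356.
BIC = 15.612021 + 356 = 371.612021, which rounds to 371.6120.

371.6120


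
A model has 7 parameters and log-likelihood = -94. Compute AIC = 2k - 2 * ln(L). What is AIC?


Compute:
2k = 2*7 = 14.
-2*loglik = -2*(-94) = 188.
AIC = 14 + 188 = 202.

202


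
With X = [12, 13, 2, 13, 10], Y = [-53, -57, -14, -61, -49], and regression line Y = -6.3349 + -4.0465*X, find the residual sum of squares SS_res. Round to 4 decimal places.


Compute predicted values, then residuals = yi - yhat_i.
Residuals: [1.8929, 1.9394, 0.4279, -2.0606, -2.2001].
SSres = sum(residual^2) = 16.6140.

16.6140


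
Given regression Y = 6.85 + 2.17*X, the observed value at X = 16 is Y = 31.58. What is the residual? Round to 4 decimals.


Fitted value at X = 16 is yhat = 6.85 + 2.17*16 = 41.5700.
Residual = 31.58 - 41.5700 = -9.9900.

-9.9900


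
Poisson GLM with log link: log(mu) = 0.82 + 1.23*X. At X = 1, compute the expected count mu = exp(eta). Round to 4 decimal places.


Linear predictor: eta = 0.82 + (1.23)(1) = 2.0500.
Expected count: mu = exp(2.0500) = 7.7679.

7.7679


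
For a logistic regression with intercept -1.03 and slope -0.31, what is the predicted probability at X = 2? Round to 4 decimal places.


Linear predictor: z = -1.03 + -0.31 * 2 = -1.6500.
P = 1/(1 + exp(1.6500)) = 1/(1 + 5.2070) = 0.1611.

0.1611


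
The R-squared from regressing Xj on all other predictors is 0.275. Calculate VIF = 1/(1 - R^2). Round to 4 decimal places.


Denominator: 1 - 0.275 = 0.725.
VIF = 1 / 0.725 = 1.3793.

1.3793


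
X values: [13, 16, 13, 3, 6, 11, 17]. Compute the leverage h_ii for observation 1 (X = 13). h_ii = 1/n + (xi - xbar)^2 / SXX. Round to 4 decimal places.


n = 7, xbar = 11.2857.
SXX = sum((xi - xbar)^2) = 157.4286.
h = 1/7 + (13 - 11.2857)^2 / 157.4286 = 0.1615.

0.1615


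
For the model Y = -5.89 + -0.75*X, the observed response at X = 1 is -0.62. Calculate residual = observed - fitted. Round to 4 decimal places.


Fitted value at X = 1 is yhat = -5.89 + -0.75*1 = -6.6400.
Residual = -0.62 - -6.6400 = 6.0200.

6.0200


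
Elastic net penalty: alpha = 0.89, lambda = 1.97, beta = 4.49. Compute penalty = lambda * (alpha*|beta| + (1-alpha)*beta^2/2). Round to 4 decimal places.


alpha * |beta| = 0.89 * 4.49 = 3.9961.
(1-alpha) * beta^2/2 = 0.11 * 20.1601/2 = 1.1088.
Total = 1.97 * (3.9961 + 1.1088) = 10.0567.

10.0567


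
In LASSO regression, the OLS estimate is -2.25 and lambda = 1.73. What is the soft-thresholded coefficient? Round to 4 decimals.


Absolute value: |-2.25| = 2.25.
Compare to lambda = 1.73.
Since |beta| > lambda, coefficient = sign(beta)*(|beta| - lambda) = -0.5200.

-0.5200


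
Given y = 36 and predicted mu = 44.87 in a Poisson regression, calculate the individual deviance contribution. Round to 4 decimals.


y/mu = 36/44.87 = 0.802318 (approx.), and ln(36/44.87) = -0.220250.
y * ln(y/mu) = 36 * -0.220250 = -7.929000.
y - mu = -8.87.
D = 2 * (-7.929000 - -8.87) = 1.882000, which rounds to 1.8820.

1.8820


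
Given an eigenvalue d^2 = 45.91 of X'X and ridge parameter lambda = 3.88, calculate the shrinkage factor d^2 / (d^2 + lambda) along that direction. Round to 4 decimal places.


Denominator = d^2 + lambda = 45.91 + 3.88 = 49.7900.
Shrinkage = 45.91 / 49.7900 = 0.9221.

0.9221


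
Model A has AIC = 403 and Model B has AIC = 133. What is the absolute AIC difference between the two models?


Absolute difference = |403 - 133| = 270.
The model with lower AIC (B) is preferred.

270


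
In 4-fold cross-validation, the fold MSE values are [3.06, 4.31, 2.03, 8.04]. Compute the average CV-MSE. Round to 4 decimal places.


Total MSE across folds = 17.4400.
CV-MSE = 17.4400/4 = 4.3600.

4.3600


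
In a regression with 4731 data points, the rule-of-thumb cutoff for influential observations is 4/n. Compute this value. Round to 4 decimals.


The threshold is 4/n.
4/4731 = 0.0008.

0.0008


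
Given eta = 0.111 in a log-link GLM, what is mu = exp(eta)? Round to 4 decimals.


Apply the inverse link:
mu = e^0.111 = 1.1174.

1.1174


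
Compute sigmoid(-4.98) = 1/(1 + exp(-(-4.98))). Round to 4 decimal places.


First, exp(4.9800) = 145.4744.
Then sigma(z) = 1/(1 + 145.4744) = 0.0068.

0.0068


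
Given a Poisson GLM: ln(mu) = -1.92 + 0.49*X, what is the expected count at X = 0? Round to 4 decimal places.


Linear predictor: eta = -1.92 + (0.49)(0) = -1.9200.
Expected count: mu = exp(-1.9200) = 0.1466.

0.1466


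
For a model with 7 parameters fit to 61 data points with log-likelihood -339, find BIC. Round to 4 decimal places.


ln(61) = 4.110874.
k * ln(n) = 7 * 4.110874 = 28.776118.
-2L = 678.
BIC = 28.776118 + 678 = 706.776118, which rounds to 706.7761.

706.7761


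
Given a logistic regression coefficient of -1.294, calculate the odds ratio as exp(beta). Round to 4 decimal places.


Odds ratio = exp(beta) = exp(-1.294).
= 0.2742.

0.2742


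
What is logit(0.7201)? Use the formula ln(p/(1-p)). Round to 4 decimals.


1 - p = 0.2799.
p/(1-p) = 2.5727.
logit = ln(2.5727) = 0.9450.

0.9450


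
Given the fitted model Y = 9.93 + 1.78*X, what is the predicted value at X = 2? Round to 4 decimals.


Substitute X = 2 into the equation:
Y = 9.93 + 1.78 * 2 = 9.93 + 3.5600 = 13.4900.

13.4900


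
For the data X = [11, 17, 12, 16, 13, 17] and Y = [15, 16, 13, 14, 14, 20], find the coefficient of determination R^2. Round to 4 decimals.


Fit the OLS line: b0 = 7.0849, b1 = 0.5755.
SSres = 19.6321.
SStot = 31.3333.
R^2 = 1 - 19.6321/31.3333 = 0.3734.

0.3734


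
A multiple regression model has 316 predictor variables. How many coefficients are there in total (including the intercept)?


Total coefficients = number of predictors + 1 (for the intercept).
= 316 + 1 = 317.

317


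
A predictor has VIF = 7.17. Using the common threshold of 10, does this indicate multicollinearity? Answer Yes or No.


Compare VIF = 7.17 to the threshold of 10.
7.17 < 10, so the answer is No.

No


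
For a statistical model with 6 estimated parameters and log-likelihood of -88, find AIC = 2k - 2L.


Compute:
2k = 2*6 = 12.
-2*loglik = -2*(-88) = 176.
AIC = 12 + 176 = 188.

188


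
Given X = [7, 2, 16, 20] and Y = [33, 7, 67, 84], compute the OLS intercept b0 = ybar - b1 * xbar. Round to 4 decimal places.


The slope is b1 = 4.1837.
Sample means are xbar = 11.2500 and ybar = 47.7500.
Intercept: b0 = 47.7500 - (4.1837)(11.2500) = 0.6831.

0.6831


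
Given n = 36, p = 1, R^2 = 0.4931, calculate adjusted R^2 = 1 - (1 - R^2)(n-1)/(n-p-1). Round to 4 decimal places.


Adjusted R^2 = 1 - (1 - R^2) * (n-1)/(n-p-1).
(1 - R^2) = 0.5069.
(n-1)/(n-p-1) = 35/34.
(1 - R^2) * (n-1) = 0.5069 * 35 = 17.7415.
Divide by (n-p-1): 17.7415 / 34 = 0.5218.
Adj R^2 = 1 - 0.5218 = 0.4782.

0.4782


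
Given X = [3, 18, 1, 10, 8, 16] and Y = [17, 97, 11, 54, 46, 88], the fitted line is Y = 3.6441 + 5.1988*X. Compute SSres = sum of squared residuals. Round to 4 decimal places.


Compute predicted values, then residuals = yi - yhat_i.
Residuals: [-2.2405, -0.2225, 2.1571, -1.6321, 0.7655, 1.1751].
SSres = sum(residual^2) = 14.3530.

14.3530


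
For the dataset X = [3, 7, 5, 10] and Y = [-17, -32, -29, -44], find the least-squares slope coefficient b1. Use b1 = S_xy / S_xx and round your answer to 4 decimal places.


Calculate xbar = 6.2500, ybar = -30.5000.
S_xx = 26.7500, S_xy = -97.5000.
Using b1 = S_xy / S_xx = -97.5000 / 26.7500, we get b1 = -3.6449.

-3.6449


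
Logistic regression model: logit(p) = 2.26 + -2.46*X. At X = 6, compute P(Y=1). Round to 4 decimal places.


Linear predictor: z = 2.26 + -2.46 * 6 = -12.5000.
P = 1/(1 + exp(12.5000)) = 1/(1 + 268337.2865) = 0.0000.

0.0000


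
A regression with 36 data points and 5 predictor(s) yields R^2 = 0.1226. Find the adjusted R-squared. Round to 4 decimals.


Using the formula:
(1 - 0.1226) = 0.8774.
Multiply by 35/30: 0.8774 * 35 = 30.7090, then 30.7090 / 30 = 1.0236.
Adj R^2 = 1 - 1.0236 = -0.0236.

-0.0236


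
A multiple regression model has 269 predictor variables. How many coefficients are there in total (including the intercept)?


Each predictor gets one coefficient, plus one intercept.
Total parameters = 269 + 1 = 270.

270


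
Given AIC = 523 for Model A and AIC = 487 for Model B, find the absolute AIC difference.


Absolute difference = |523 - 487| = 36.
The model with lower AIC (B) is preferred.

36


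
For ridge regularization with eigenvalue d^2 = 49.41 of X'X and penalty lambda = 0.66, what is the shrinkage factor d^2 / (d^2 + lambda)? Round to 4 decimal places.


Compute the denominator: 49.41 + 0.66 = 50.0700.
Shrinkage factor = 49.41 / 50.0700 = 0.9868.

0.9868


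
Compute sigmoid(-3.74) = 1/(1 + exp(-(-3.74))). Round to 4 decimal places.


Compute exp(3.7400) = 42.0980.
Sigmoid = 1 / (1 + 42.0980) = 1 / 43.0980 = 0.0232.

0.0232


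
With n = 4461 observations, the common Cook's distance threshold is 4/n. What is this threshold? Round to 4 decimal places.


The threshold is 4/n.
4/4461 = 0.0009.

0.0009


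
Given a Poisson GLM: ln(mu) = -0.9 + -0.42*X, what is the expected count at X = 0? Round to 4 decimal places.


eta = -0.9 + -0.42 * 0 = -0.9000.
mu = exp(-0.9000) = 0.4066.

0.4066


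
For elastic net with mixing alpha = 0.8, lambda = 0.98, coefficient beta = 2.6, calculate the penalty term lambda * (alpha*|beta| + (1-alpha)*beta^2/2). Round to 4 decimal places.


Compute:
L1 = 0.8 * 2.6 = 2.0800.
L2 = 0.2 * 2.6^2 / 2 = 0.6760.
Penalty = 0.98 * (2.0800 + 0.6760) = 2.7009.

2.7009


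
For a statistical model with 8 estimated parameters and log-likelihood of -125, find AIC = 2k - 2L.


Compute:
2k = 2*8 = 16.
-2*loglik = -2*(-125) = 250.
AIC = 16 + 250 = 266.

266


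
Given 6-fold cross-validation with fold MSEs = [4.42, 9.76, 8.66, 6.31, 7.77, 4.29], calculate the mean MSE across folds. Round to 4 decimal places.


Total MSE across folds = 41.2100.
CV-MSE = 41.2100/6 = 6.8683.

6.8683


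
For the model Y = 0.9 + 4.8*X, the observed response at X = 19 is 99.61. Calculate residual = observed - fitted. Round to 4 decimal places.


Predicted = 0.9 + 4.8 * 19 = 92.1000.
Residual = 99.61 - 92.1000 = 7.5100.

7.5100


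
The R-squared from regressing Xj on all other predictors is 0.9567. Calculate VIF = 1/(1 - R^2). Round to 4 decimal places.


Using VIF = 1/(1 - R^2_j):
1 - 0.9567 = 0.0433.
VIF = 23.0947.

23.0947


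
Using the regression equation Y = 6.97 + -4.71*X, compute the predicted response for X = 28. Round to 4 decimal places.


Substitute X = 28 into the equation:
Y = 6.97 + -4.71 * 28 = 6.97 + -131.8800 = -124.9100.

-124.9100


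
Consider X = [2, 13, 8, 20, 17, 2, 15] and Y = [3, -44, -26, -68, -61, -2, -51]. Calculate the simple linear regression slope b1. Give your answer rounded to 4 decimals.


The sample means are xbar = 11.0000 and ybar = -35.5714.
Compute S_xx = 308.0000 and S_xy = -1201.0000.
Slope b1 = S_xy / S_xx = -1201.0000 / 308.0000 = -3.8994.

-3.8994


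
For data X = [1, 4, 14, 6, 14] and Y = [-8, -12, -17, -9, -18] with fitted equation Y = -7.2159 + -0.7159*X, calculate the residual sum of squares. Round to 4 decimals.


Compute predicted values, then residuals = yi - yhat_i.
Residuals: [-0.0682, -1.9205, 0.2385, 2.5113, -0.7615].
SSres = sum(residual^2) = 10.6364.

10.6364


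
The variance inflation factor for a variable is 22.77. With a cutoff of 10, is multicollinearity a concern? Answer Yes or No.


Check: VIF = 22.77 vs threshold = 10.
Since 22.77 >= 10, the answer is Yes.

Yes


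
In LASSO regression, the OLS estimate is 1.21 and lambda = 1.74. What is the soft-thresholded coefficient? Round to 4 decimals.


Absolute value: |1.21| = 1.21.
Compare to lambda = 1.74.
Since |beta| <= lambda, the coefficient is set to 0.

0.0000


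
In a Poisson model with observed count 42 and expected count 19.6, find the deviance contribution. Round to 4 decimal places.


y/mu = 42/19.6 = 2.142857 (approx.), and ln(42/19.6) = 0.762140.
y * ln(y/mu) = 42 * 0.762140 = 32.009880.
y - mu = 22.4.
D = 2 * (32.009880 - 22.4) = 19.219760, which rounds to 19.2198.

19.2198


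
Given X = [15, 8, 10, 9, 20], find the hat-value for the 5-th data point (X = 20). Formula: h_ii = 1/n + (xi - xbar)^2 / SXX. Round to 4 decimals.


Mean of X: xbar = 12.4000.
SXX = 101.2000.
For X = 20: h = 1/5 + (20 - 12.4000)^2/101.2000 = 0.7708.

0.7708


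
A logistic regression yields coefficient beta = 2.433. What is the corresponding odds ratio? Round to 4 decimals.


Odds ratio = exp(beta) = exp(2.433).
= 11.3930.

11.3930


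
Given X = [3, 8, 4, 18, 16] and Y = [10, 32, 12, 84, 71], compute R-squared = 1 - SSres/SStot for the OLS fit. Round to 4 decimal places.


Fit the OLS line: b0 = -6.6706, b1 = 4.9460.
SSres = 10.2489.
SStot = 4628.8000.
R^2 = 1 - 10.2489/4628.8000 = 0.9978.

0.9978


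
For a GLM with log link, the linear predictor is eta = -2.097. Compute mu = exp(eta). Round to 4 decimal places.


Apply the inverse link:
mu = e^-2.097 = 0.1228.

0.1228


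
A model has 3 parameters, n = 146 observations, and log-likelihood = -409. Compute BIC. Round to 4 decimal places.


k * ln(n) = 3 * ln(146) = 3 * 4.983607 = 14.950821.
-2 * loglik = -2 * (-409) = 818.
BIC = 14.950821 + 818 = 832.950821, which rounds to 832.9508.

832.9508


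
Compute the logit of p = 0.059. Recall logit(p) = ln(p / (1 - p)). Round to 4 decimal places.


Compute the odds: 0.059/0.941 = 0.0627.
Take the natural log: ln(0.0627) = -2.7694.

-2.7694


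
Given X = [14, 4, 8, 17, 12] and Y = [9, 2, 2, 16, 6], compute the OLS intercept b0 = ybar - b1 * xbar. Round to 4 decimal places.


First find the slope: b1 = 1.0481.
Means: xbar = 11.0000, ybar = 7.0000.
b0 = ybar - b1 * xbar = 7.0000 - 1.0481 * 11.0000 = -4.5288.

-4.5288


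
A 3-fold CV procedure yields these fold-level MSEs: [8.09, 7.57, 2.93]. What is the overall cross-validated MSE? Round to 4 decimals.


Total MSE across folds = 18.5900.
CV-MSE = 18.5900/3 = 6.1967.

6.1967


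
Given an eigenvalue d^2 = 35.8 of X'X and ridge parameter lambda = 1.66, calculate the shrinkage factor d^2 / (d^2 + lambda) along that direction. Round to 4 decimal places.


Denominator = d^2 + lambda = 35.8 + 1.66 = 37.4600.
Shrinkage = 35.8 / 37.4600 = 0.9557.

0.9557


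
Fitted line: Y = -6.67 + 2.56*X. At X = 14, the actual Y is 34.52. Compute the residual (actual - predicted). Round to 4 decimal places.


Predicted = -6.67 + 2.56 * 14 = 29.1700.
Residual = 34.52 - 29.1700 = 5.3500.

5.3500


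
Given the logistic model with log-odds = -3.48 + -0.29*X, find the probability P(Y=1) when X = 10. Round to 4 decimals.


Compute z = -3.48 + (-0.29)(10) = -6.3800.
exp(-z) = 589.9277.
P = 1/(1 + 589.9277) = 0.0017.

0.0017


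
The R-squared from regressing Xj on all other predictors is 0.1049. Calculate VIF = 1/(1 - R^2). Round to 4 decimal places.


Denominator: 1 - 0.1049 = 0.8951.
VIF = 1 / 0.8951 = 1.1172.

1.1172


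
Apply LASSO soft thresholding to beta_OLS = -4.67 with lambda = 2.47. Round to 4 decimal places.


Check: |-4.67| = 4.67 vs lambda = 2.47.
Since |beta| > lambda, coefficient = sign(beta)*(|beta| - lambda) = -2.2000.
Soft-thresholded coefficient = -2.2000.

-2.2000


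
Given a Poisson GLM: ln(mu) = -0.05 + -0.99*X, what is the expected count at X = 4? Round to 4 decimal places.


Linear predictor: eta = -0.05 + (-0.99)(4) = -4.0100.
Expected count: mu = exp(-4.0100) = 0.0181.

0.0181


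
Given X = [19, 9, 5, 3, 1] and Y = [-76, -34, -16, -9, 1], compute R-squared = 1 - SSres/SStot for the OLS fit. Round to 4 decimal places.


Fit the OLS line: b0 = 4.6791, b1 = -4.2539.
SSres = 1.6969.
SStot = 3678.8000.
R^2 = 1 - 1.6969/3678.8000 = 0.9995.

0.9995


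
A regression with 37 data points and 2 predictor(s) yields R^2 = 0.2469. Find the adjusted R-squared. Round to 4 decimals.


Adjusted R^2 = 1 - (1 - R^2) * (n-1)/(n-p-1).
(1 - R^2) = 0.7531.
(n-1)/(n-p-1) = 36/34.
(1 - R^2) * (n-1) = 0.7531 * 36 = 27.1116.
Divide by (n-p-1): 27.1116 / 34 = 0.7974.
Adj R^2 = 1 - 0.7974 = 0.2026.

0.2026


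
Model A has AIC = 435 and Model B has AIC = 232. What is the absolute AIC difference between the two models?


Compute |435 - 232| = 203.
Model B has the smaller AIC.

203


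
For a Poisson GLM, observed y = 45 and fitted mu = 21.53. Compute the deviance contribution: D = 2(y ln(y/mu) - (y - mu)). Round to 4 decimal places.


First: ln(45/21.53) = 0.737215.
Then: 45 * 0.737215 = 33.174675.
y - mu = 45 - 21.53 = 23.47.
D = 2(33.174675 - 23.47) = 19.409350, which rounds to 19.4094.

19.4094


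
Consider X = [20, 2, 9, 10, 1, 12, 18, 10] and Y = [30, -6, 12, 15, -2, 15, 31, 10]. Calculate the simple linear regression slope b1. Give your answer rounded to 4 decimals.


First compute the means: xbar = 10.2500, ybar = 13.1250.
Then S_xx = sum((xi - xbar)^2) = 313.5000.
S_xy = sum((xi - xbar)(yi - ybar)) = 605.7500.
b1 = S_xy / S_xx = 605.7500 / 313.5000 = 1.9322.

1.9322


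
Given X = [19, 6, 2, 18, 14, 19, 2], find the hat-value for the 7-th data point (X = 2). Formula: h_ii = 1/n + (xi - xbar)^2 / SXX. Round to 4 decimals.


n = 7, xbar = 11.4286.
SXX = sum((xi - xbar)^2) = 371.7143.
h = 1/7 + (2 - 11.4286)^2 / 371.7143 = 0.3820.

0.3820


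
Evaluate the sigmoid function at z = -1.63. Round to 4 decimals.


exp(1.6300) = 5.1039.
1 + exp(-z) = 6.1039.
sigmoid = 1/6.1039 = 0.1638.

0.1638


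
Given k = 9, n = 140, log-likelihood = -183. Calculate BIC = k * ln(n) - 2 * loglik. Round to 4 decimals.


Compute k*ln(n) = 9*ln(140) = 9*4.941642 = 44.474778.
Then -2*loglik = 366.
BIC = 44.474778 + 366 = 410.474778, which rounds to 410.4748.

410.4748


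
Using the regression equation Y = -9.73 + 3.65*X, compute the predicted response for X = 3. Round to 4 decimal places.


Predicted value:
Y = -9.73 + (3.65)(3) = -9.73 + 10.9500 = 1.2200.

1.2200


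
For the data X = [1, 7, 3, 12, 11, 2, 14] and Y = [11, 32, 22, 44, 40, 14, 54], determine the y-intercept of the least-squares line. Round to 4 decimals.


First find the slope: b1 = 3.0146.
Means: xbar = 7.1429, ybar = 31.0000.
b0 = ybar - b1 * xbar = 31.0000 - 3.0146 * 7.1429 = 9.4675.

9.4675


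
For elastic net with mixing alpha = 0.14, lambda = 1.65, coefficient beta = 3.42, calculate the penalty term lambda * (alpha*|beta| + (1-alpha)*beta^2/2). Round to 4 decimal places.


alpha * |beta| = 0.14 * 3.42 = 0.4788.
(1-alpha) * beta^2/2 = 0.86 * 11.6964/2 = 5.0295.
Total = 1.65 * (0.4788 + 5.0295) = 9.0886.

9.0886


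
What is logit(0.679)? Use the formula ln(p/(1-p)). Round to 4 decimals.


The odds are p/(1-p) = 0.679 / 0.321 = 2.1153.
logit(p) = ln(2.1153) = 0.7492.

0.7492


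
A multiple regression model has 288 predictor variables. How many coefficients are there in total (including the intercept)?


Each predictor gets one coefficient, plus one intercept.
Total parameters = 288 + 1 = 289.

289


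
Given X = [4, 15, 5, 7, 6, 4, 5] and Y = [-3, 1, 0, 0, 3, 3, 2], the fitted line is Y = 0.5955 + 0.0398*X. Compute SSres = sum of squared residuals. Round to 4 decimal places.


For each point, residual = actual - predicted.
Residuals: [-3.7547, -0.1925, -0.7945, -0.8741, 2.1657, 2.2453, 1.2055].
Sum of squared residuals = 26.7150.

26.7150


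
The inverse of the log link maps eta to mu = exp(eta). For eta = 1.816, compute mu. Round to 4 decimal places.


Apply the inverse link:
mu = e^1.816 = 6.1472.

6.1472


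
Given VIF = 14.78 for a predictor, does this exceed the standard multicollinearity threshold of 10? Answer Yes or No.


Check: VIF = 14.78 vs threshold = 10.
Since 14.78 >= 10, the answer is Yes.

Yes


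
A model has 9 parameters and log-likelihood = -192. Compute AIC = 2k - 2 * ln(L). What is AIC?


AIC = 2*9 - 2*(-192).
= 18 + 384 = 402.

402


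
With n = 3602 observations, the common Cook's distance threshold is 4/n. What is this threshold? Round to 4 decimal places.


Cook's distance cutoff = 4/n = 4/3602.
= 0.0011.

0.0011


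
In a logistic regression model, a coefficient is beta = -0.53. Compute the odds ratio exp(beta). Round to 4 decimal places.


exp(-0.53) = 0.5886.
So the odds ratio is 0.5886.

0.5886


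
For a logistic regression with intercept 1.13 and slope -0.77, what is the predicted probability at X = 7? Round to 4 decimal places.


z = 1.13 + -0.77 * 7 = -4.2600.
Sigmoid: P = 1 / (1 + exp(4.2600)) = 0.0139.

0.0139


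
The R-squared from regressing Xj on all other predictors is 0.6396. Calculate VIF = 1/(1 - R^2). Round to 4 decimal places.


Denominator: 1 - 0.6396 = 0.3604.
VIF = 1 / 0.3604 = 2.7747.

2.7747


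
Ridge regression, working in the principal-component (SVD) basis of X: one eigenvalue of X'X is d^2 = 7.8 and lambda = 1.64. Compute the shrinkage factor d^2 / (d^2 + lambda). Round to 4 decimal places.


Compute the denominator: 7.8 + 1.64 = 9.4400.
Shrinkage factor = 7.8 / 9.4400 = 0.8263.

0.8263


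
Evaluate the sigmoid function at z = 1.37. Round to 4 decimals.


Compute exp(-1.3700) = 0.2541.
Sigmoid = 1 / (1 + 0.2541) = 1 / 1.2541 = 0.7974.

0.7974


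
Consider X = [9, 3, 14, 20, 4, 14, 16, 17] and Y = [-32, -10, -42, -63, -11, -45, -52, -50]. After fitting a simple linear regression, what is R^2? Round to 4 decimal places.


After computing the OLS fit (b0=-0.6937, b1=-3.0871):
SSres = 35.4745, SStot = 2578.8750.
R^2 = 1 - 35.4745/2578.8750 = 0.9862.

0.9862


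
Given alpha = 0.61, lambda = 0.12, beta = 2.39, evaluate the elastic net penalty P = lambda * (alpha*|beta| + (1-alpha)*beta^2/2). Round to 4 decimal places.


Compute:
L1 = 0.61 * 2.39 = 1.4579.
L2 = 0.39 * 2.39^2 / 2 = 1.1139.
Penalty = 0.12 * (1.4579 + 1.1139) = 0.3086.

0.3086


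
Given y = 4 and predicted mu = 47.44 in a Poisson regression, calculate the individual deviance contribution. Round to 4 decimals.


Compute y*ln(y/mu) = 4*ln(4/47.44) = 4*-2.473171 = -9.892684.
y - mu = -43.44.
D = 2*(-9.892684 - (-43.44)) = 67.094632, which rounds to 67.0946.

67.0946


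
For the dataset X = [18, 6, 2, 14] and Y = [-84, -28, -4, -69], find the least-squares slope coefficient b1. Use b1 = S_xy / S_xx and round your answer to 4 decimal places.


The sample means are xbar = 10.0000 and ybar = -46.2500.
Compute S_xx = 160.0000 and S_xy = -804.0000.
Slope b1 = S_xy / S_xx = -804.0000 / 160.0000 = -5.0250.

-5.0250


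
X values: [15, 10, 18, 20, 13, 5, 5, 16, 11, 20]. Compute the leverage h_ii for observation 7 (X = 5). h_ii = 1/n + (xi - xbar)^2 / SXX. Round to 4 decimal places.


Mean of X: xbar = 13.3000.
SXX = 276.1000.
For X = 5: h = 1/10 + (5 - 13.3000)^2/276.1000 = 0.3495.

0.3495


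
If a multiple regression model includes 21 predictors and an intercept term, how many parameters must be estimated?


Including the intercept, the model has 21 predictor coefficients + 1 intercept.
Total = 22.

22


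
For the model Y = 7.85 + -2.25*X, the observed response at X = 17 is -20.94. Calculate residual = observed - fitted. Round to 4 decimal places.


Fitted value at X = 17 is yhat = 7.85 + -2.25*17 = -30.4000.
Residual = -20.94 - -30.4000 = 9.4600.

9.4600


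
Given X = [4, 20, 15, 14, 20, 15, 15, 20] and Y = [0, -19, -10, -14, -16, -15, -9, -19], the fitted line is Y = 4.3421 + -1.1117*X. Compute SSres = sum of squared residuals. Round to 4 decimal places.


For each point, residual = actual - predicted.
Residuals: [0.1047, -1.1081, 2.3334, -2.7783, 1.8919, -2.6666, 3.3334, -1.1081].
Sum of squared residuals = 37.4320.

37.4320


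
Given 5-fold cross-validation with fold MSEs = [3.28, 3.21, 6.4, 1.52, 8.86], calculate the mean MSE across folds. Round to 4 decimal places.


Sum of fold MSEs = 23.2700.
Average = 23.2700 / 5 = 4.6540.

4.6540


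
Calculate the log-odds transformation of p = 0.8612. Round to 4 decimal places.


1 - p = 0.1388.
p/(1-p) = 6.2046.
logit = ln(6.2046) = 1.8253.

1.8253


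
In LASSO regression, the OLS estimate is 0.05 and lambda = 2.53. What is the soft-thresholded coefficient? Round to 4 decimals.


|beta_OLS| = 0.05.
lambda = 2.53.
Since |beta| <= lambda, the coefficient is set to 0.
Result = 0.0000.

0.0000


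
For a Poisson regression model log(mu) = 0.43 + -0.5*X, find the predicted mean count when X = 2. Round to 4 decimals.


Linear predictor: eta = 0.43 + (-0.5)(2) = -0.5700.
Expected count: mu = exp(-0.5700) = 0.5655.

0.5655


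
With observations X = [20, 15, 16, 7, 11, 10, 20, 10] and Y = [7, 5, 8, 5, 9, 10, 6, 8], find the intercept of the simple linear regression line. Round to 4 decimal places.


The slope is b1 = -0.0799.
Sample means are xbar = 13.6250 and ybar = 7.2500.
Intercept: b0 = 7.2500 - (-0.0799)(13.6250) = 8.3384.

8.3384


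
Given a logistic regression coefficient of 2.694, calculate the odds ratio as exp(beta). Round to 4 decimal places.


exp(2.694) = 14.7907.
So the odds ratio is 14.7907.

14.7907


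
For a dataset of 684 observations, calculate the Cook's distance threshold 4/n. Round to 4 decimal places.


Using the rule of thumb:
Threshold = 4 / 684 = 0.0058.

0.0058


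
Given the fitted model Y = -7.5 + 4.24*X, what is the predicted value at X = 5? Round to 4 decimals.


Substitute X = 5 into the equation:
Y = -7.5 + 4.24 * 5 = -7.5 + 21.2000 = 13.7000.

13.7000


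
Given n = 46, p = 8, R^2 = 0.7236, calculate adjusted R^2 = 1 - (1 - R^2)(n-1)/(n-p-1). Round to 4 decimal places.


Plug in: Adj R^2 = 1 - (1 - 0.7236) * 45/37.
= 1 - 0.2764 * 45/37
= 1 - 12.4380 / 37
= 1 - 0.3362 = 0.6638.

0.6638


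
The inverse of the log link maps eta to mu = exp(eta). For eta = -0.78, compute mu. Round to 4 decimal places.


Apply the inverse link:
mu = e^-0.78 = 0.4584.

0.4584


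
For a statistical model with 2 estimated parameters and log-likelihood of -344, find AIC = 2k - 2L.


AIC = 2k - 2*loglik = 2(2) - 2(-344).
= 4 + 688 = 692.

692


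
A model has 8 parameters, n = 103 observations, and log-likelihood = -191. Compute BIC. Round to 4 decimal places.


Compute k*ln(n) = 8*ln(103) = 8*4.634729 = 37.077832.
Then -2*loglik = 382.
BIC = 37.077832 + 382 = 419.077832, which rounds to 419.0778.

419.0778


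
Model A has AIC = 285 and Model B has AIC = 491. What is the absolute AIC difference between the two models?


Compute |285 - 491| = 206.
Model A has the smaller AIC.

206


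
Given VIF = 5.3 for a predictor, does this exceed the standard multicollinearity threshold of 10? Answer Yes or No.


Compare VIF = 5.3 to the threshold of 10.
5.3 < 10, so the answer is No.

No


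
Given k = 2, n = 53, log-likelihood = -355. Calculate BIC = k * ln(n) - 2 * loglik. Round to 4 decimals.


Compute k*ln(n) = 2*ln(53) = 2*3.970292 = 7.940584.
Then -2*loglik = 710.
BIC = 7.940584 + 710 = 717.940584, which rounds to 717.9406.

717.9406


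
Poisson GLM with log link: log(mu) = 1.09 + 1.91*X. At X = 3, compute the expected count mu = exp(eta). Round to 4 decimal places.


eta = 1.09 + 1.91 * 3 = 6.8200.
mu = exp(6.8200) = 915.9850.

915.9850


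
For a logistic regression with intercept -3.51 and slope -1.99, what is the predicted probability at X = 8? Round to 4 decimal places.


z = -3.51 + -1.99 * 8 = -19.4300.
Sigmoid: P = 1 / (1 + exp(19.4300)) = 0.0000.

0.0000


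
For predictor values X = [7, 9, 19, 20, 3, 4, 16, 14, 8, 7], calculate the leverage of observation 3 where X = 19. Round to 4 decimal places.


Mean of X: xbar = 10.7000.
SXX = 336.1000.
For X = 19: h = 1/10 + (19 - 10.7000)^2/336.1000 = 0.3050.

0.3050


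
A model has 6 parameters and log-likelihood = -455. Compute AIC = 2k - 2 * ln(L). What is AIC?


Compute:
2k = 2*6 = 12.
-2*loglik = -2*(-455) = 910.
AIC = 12 + 910 = 922.

922


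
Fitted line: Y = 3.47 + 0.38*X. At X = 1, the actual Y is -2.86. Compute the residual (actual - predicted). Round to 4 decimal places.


Fitted value at X = 1 is yhat = 3.47 + 0.38*1 = 3.8500.
Residual = -2.86 - 3.8500 = -6.7100.

-6.7100


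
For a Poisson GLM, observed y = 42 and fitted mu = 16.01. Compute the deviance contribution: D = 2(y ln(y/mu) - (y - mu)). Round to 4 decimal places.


First: ln(42/16.01) = 0.964456.
Then: 42 * 0.964456 = 40.507152.
y - mu = 42 - 16.01 = 25.99.
D = 2(40.507152 - 25.99) = 29.034304, which rounds to 29.0343.

29.0343


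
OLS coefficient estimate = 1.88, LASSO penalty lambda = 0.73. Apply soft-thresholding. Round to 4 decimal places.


Check: |1.88| = 1.88 vs lambda = 0.73.
Since |beta| > lambda, coefficient = sign(beta)*(|beta| - lambda) = 1.1500.
Soft-thresholded coefficient = 1.1500.

1.1500


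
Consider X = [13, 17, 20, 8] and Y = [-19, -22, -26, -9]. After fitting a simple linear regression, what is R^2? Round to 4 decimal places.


After computing the OLS fit (b0=0.8704, b1=-1.3704):
SSres = 5.8889, SStot = 158.0000.
R^2 = 1 - 5.8889/158.0000 = 0.9627.

0.9627


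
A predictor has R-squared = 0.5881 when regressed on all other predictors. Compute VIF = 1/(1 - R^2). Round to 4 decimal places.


Denominator: 1 - 0.5881 = 0.4119.
VIF = 1 / 0.4119 = 2.4278.

2.4278


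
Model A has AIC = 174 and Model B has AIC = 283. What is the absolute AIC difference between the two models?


Compute |174 - 283| = 109.
Model A has the smaller AIC.

109


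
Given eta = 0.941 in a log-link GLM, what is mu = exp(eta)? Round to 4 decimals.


Apply the inverse link:
mu = e^0.941 = 2.5625.

2.5625


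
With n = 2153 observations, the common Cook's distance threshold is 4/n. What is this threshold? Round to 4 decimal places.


Cook's distance cutoff = 4/n = 4/2153.
= 0.0019.

0.0019


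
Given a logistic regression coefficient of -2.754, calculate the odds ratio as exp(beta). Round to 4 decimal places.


Odds ratio = exp(beta) = exp(-2.754).
= 0.0637.

0.0637


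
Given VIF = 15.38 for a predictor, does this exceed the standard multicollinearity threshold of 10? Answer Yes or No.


The threshold is 10.
VIF = 15.38 is >= 10.
Multicollinearity indication: Yes.

Yes


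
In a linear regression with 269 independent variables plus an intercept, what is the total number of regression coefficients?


Total coefficients = number of predictors + 1 (for the intercept).
= 269 + 1 = 270.

270


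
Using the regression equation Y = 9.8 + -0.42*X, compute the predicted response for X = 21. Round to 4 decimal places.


Plug X = 21 into Y = 9.8 + -0.42*X:
Y = 9.8 + -8.8200 = 0.9800.

0.9800


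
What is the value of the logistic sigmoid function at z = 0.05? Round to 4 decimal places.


Compute exp(-0.0500) = 0.9512.
Sigmoid = 1 / (1 + 0.9512) = 1 / 1.9512 = 0.5125.

0.5125


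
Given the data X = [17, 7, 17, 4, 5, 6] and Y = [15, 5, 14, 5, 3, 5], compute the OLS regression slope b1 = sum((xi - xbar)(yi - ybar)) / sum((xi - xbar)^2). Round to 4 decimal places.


First compute the means: xbar = 9.3333, ybar = 7.8333.
Then S_xx = sum((xi - xbar)^2) = 181.3333.
S_xy = sum((xi - xbar)(yi - ybar)) = 154.3333.
b1 = S_xy / S_xx = 154.3333 / 181.3333 = 0.8511.

0.8511


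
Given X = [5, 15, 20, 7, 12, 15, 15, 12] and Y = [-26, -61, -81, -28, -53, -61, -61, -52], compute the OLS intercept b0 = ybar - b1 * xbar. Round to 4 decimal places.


First find the slope: b1 = -3.7722.
Means: xbar = 12.6250, ybar = -52.8750.
b0 = ybar - b1 * xbar = -52.8750 - -3.7722 * 12.6250 = -5.2510.

-5.2510


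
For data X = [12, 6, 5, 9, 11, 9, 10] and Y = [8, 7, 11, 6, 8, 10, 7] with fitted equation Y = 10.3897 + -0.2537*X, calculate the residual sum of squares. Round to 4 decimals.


Predicted values from Y = 10.3897 + -0.2537*X.
Residuals: [0.6547, -1.8675, 1.8788, -2.1064, 0.4010, 1.8936, -0.8527].
SSres = 16.3566.

16.3566


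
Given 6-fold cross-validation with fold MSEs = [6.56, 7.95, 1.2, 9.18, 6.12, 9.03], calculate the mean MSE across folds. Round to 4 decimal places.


Sum of fold MSEs = 40.0400.
Average = 40.0400 / 6 = 6.6733.

6.6733


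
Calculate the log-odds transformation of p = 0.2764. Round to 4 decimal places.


The odds are p/(1-p) = 0.2764 / 0.7236 = 0.3820.
logit(p) = ln(0.3820) = -0.9624.

-0.9624
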